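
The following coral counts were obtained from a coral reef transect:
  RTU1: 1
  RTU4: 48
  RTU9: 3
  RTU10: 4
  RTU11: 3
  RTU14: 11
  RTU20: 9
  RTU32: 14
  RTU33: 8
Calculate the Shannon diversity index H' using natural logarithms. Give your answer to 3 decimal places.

Total N = 1+48+3+4+3+11+9+14+8 = 101, so the proportions are 0.0099, 0.47525, 0.0297, 0.0396, 0.0297, 0.10891, 0.08911, 0.13861, 0.07921 (working shown to 5 dp, full precision carried).
Each pᵢ ln pᵢ term: 0.0099×(-4.61512)=-0.04569, 0.47525×(-0.74392)=-0.35355, 0.0297×(-3.51651)=-0.10445, 0.0396×(-3.22883)=-0.12787, 0.0297×(-3.51651)=-0.10445, 0.10891×(-2.21723)=-0.24148, 0.08911×(-2.41790)=-0.21546, 0.13861×(-1.97606)=-0.27391, 0.07921×(-2.53568)=-0.20085.
Sum = -1.66771, so H' = 1.668.

1.668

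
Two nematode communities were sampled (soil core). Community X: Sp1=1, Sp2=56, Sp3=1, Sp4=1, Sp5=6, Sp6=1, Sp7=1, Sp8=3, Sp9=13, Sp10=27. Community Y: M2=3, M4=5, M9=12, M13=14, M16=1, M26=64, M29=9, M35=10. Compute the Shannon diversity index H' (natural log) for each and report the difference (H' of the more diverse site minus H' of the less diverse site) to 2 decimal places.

0.08

Community X: N=110, proportions 0.0091, 0.5091, 0.0091, 0.0091, 0.0545, 0.0091, 0.0091, 0.0273, 0.1182, 0.2455, giving H' = 1.4114 (working shown to 4 dp, full precision carried).
Community Y: N=118, proportions 0.0254, 0.0424, 0.1017, 0.1186, 0.0085, 0.5424, 0.0763, 0.0847, giving H' = 1.4904.
Difference = |1.4114 − 1.4904| = 0.0790, i.e. 0.08 to 2 decimal places.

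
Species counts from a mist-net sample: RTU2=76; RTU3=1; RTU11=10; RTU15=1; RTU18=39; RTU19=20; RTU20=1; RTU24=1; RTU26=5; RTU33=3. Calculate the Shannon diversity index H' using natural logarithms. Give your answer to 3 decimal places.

1.449

Total N = 76+1+10+1+39+20+1+1+5+3 = 157, so the proportions are 0.48408, 0.00637, 0.06369, 0.00637, 0.24841, 0.12739, 0.00637, 0.00637, 0.03185, 0.01911 (working shown to 5 dp, full precision carried).
Each pᵢ ln pᵢ term: 0.48408×(-0.72551)=-0.35120, 0.00637×(-5.05625)=-0.03221, 0.06369×(-2.75366)=-0.17539, 0.00637×(-5.05625)=-0.03221, 0.24841×(-1.39268)=-0.34595, 0.12739×(-2.06051)=-0.26249, 0.00637×(-5.05625)=-0.03221, 0.00637×(-5.05625)=-0.03221, 0.03185×(-3.44681)=-0.10977, 0.01911×(-3.95763)=-0.07562.
Sum = -1.44925, so H' = 1.449.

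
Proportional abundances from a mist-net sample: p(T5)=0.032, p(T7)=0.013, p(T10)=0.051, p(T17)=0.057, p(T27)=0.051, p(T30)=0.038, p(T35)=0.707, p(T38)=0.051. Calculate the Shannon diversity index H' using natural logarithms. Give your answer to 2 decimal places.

Each pᵢ ln pᵢ term (working shown to 4 dp, full precision carried): 0.032×(-3.4420)=-0.1101, 0.013×(-4.3428)=-0.0565, 0.051×(-2.9759)=-0.1518, 0.057×(-2.8647)=-0.1633, 0.051×(-2.9759)=-0.1518, 0.038×(-3.2702)=-0.1243, 0.707×(-0.3467)=-0.2451, 0.051×(-2.9759)=-0.1518.
Sum = -1.1546, so H' = 1.15.

1.15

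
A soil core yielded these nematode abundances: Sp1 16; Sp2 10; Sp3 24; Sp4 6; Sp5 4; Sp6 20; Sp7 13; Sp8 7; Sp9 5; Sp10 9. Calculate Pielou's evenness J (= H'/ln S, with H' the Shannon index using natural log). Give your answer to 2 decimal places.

0.93

Total N = 16+10+24+6+4+20+13+7+5+9 = 114, so the proportions are 0.1404, 0.0877, 0.2105, 0.0526, 0.0351, 0.1754, 0.114, 0.0614, 0.0439, 0.0789 (working shown to 4 dp, full precision carried).
H' = −Σ pᵢ ln pᵢ = −((-0.2756) + (-0.2135) + (-0.3280) + (-0.1550) + (-0.1175) + (-0.3053) + (-0.2476) + (-0.1713) + (-0.1371) + (-0.2004)) = 2.1515.
With S = 10 species, ln S = 2.3026, so J = 2.1515/2.3026 = 0.9344, i.e. 0.93 to 2 decimal places.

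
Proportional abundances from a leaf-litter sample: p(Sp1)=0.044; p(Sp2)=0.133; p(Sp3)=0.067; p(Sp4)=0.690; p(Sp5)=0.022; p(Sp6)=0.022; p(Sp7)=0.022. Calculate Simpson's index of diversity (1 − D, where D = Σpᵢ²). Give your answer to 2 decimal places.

D = 0.044² + 0.133² + 0.067² + 0.69² + 0.022² + 0.022² + 0.022² = 0.0019 + 0.0177 + 0.0045 + 0.4761 + 0.0005 + 0.0005 + 0.0005 = 0.5017 (working shown to 4 dp, full precision carried).
So 1 − D = 0.4983, i.e. 0.50 to 2 decimal places.

0.50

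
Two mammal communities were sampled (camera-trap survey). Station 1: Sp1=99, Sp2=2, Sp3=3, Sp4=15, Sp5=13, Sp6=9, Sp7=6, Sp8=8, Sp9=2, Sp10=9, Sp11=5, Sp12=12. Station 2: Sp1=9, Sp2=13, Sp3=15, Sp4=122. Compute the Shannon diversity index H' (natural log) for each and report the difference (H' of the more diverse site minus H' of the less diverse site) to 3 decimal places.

0.920

Station 1: N=183, proportions 0.54098, 0.01093, 0.01639, 0.08197, 0.07104, 0.04918, 0.03279, 0.04372, 0.01093, 0.04918, 0.02732, 0.06557, giving H' = 1.71357 (working shown to 5 dp, full precision carried).
Station 2: N=159, proportions 0.0566, 0.08176, 0.09434, 0.7673, giving H' = 0.79324.
Difference = |1.71357 − 0.79324| = 0.92033, i.e. 0.920 to 3 decimal places.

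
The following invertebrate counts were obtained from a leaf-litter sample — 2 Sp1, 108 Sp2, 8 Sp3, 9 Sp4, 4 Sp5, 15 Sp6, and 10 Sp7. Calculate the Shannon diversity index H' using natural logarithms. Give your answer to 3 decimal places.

1.123

Total N = 2+108+8+9+4+15+10 = 156, so the proportions are 0.01282, 0.69231, 0.05128, 0.05769, 0.02564, 0.09615, 0.0641 (working shown to 5 dp, full precision carried).
Each pᵢ ln pᵢ term: 0.01282×(-4.35671)=-0.05586, 0.69231×(-0.36772)=-0.25458, 0.05128×(-2.97041)=-0.15233, 0.05769×(-2.85263)=-0.16457, 0.02564×(-3.66356)=-0.09394, 0.09615×(-2.34181)=-0.22517, 0.0641×(-2.74727)=-0.17611.
Sum = -1.12256, so H' = 1.123.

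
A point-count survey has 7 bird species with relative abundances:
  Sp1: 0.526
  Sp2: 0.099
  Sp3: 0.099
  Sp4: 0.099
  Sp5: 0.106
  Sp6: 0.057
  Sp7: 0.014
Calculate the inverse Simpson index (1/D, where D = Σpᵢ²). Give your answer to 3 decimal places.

D = 0.526² + 0.099² + 0.099² + 0.099² + 0.106² + 0.057² + 0.014² = 0.276676 + 0.009801 + 0.009801 + 0.009801 + 0.011236 + 0.003249 + 0.000196 = 0.320760 (working shown to 6 dp, full precision carried).
So 1/D = 3.11760, i.e. 3.118 to 3 decimal places.

3.118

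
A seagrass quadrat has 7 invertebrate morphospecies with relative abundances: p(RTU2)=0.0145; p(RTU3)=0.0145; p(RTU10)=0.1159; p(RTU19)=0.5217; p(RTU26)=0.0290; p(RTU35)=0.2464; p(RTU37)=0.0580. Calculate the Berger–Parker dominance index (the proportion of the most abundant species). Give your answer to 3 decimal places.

0.522

The largest proportion is 0.5217, i.e. d = 0.522 to 3 decimal places.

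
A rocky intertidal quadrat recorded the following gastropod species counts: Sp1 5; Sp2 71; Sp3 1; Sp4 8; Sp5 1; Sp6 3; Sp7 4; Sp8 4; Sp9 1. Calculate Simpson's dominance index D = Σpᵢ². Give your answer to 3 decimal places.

0.539

Total N = 5+71+1+8+1+3+4+4+1 = 98, so the proportions are 0.05102, 0.72449, 0.0102, 0.08163, 0.0102, 0.03061, 0.04082, 0.04082, 0.0102 (working shown to 5 dp, full precision carried).
D = 0.05102² + 0.72449² + 0.0102² + 0.08163² + 0.0102² + 0.03061² + 0.04082² + 0.04082² + 0.0102² = 0.00260 + 0.52489 + 0.00010 + 0.00666 + 0.00010 + 0.00094 + 0.00167 + 0.00167 + 0.00010 = 0.53873.
To 3 decimal places, D = 0.539.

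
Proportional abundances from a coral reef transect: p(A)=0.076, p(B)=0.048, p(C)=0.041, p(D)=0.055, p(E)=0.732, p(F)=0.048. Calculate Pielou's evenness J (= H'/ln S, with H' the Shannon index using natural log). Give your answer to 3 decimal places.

0.562

H' = −Σ pᵢ ln pᵢ = −((-0.19585) + (-0.14575) + (-0.13096) + (-0.15952) + (-0.22837) + (-0.14575)) = 1.00621 (working shown to 5 dp, full precision carried).
With S = 6 species, ln S = 1.79176, so J = 1.00621/1.79176 = 0.56158, i.e. 0.562 to 3 decimal places.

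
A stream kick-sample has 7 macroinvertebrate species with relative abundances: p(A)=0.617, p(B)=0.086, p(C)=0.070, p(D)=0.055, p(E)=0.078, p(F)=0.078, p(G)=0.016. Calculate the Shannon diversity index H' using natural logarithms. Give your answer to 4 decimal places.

Each pᵢ ln pᵢ term (working shown to 6 dp, full precision carried): 0.617×(-0.482886)=-0.297941, 0.086×(-2.453408)=-0.210993, 0.07×(-2.659260)=-0.186148, 0.055×(-2.900422)=-0.159523, 0.078×(-2.551046)=-0.198982, 0.078×(-2.551046)=-0.198982, 0.016×(-4.135167)=-0.066163.
Sum = -1.318731, so H' = 1.3187.

1.3187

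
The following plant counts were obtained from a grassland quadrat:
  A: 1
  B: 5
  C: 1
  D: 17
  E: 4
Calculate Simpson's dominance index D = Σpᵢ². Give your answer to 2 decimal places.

Total N = 1+5+1+17+4 = 28, so the proportions are 0.0357, 0.1786, 0.0357, 0.6071, 0.1429 (working shown to 4 dp, full precision carried).
D = 0.0357² + 0.1786² + 0.0357² + 0.6071² + 0.1429² = 0.0013 + 0.0319 + 0.0013 + 0.3686 + 0.0204 = 0.4235.
To 2 decimal places, D = 0.42.

0.42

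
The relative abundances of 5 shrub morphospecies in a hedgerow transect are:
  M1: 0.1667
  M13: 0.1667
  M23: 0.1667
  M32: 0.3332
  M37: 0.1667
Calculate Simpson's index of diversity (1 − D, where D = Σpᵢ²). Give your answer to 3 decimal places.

0.778

D = 0.1667² + 0.1667² + 0.1667² + 0.3332² + 0.1667² = 0.02779 + 0.02779 + 0.02779 + 0.11102 + 0.02779 = 0.22218 (working shown to 5 dp, full precision carried).
So 1 − D = 0.77782, i.e. 0.778 to 3 decimal places.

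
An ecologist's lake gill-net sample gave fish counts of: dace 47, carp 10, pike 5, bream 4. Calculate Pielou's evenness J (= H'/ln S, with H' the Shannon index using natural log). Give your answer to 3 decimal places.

Total N = 47+10+5+4 = 66, so the proportions are 0.71212, 0.15152, 0.07576, 0.06061 (working shown to 5 dp, full precision carried).
H' = −Σ pᵢ ln pᵢ = −((-0.24177) + (-0.28592) + (-0.19547) + (-0.16990)) = 0.89306.
With S = 4 species, ln S = 1.38629, so J = 0.89306/1.38629 = 0.64421, i.e. 0.644 to 3 decimal places.

0.644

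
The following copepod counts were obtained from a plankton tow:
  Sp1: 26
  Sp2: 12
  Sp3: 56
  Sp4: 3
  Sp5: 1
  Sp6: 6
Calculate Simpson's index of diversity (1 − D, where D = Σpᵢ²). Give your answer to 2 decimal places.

0.63

Total N = 26+12+56+3+1+6 = 104, so the proportions are 0.25, 0.1154, 0.5385, 0.0288, 0.0096, 0.0577 (working shown to 4 dp, full precision carried).
D = 0.25² + 0.1154² + 0.5385² + 0.0288² + 0.0096² + 0.0577² = 0.0625 + 0.0133 + 0.2899 + 0.0008 + 0.0001 + 0.0033 = 0.3700.
So 1 − D = 0.6300, i.e. 0.63 to 2 decimal places.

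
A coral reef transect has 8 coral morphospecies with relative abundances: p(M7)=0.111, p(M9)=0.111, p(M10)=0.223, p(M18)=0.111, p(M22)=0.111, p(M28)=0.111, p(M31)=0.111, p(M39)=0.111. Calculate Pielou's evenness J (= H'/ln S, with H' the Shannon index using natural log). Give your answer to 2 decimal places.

H' = −Σ pᵢ ln pᵢ = −((-0.2440) + (-0.2440) + (-0.3346) + (-0.2440) + (-0.2440) + (-0.2440) + (-0.2440) + (-0.2440)) = 2.0427 (working shown to 4 dp, full precision carried).
With S = 8 species, ln S = 2.0794, so J = 2.0427/2.0794 = 0.9823, i.e. 0.98 to 2 decimal places.

0.98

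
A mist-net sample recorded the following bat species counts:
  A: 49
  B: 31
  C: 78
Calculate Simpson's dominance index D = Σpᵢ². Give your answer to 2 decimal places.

Total N = 49+31+78 = 158, so the proportions are 0.3101, 0.1962, 0.4937 (working shown to 4 dp, full precision carried).
D = 0.3101² + 0.1962² + 0.4937² = 0.0962 + 0.0385 + 0.2437 = 0.3784.
To 2 decimal places, D = 0.38.

0.38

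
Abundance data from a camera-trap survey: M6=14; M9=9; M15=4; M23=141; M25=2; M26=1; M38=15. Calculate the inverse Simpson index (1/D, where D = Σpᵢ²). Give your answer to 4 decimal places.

Total N = 14+9+4+141+2+1+15 = 186, so the proportions are 0.07526882, 0.0483871, 0.02150538, 0.75806452, 0.01075269, 0.00537634, 0.08064516 (working shown to 8 dp, full precision carried).
D = 0.07526882² + 0.0483871² + 0.02150538² + 0.75806452² + 0.01075269² + 0.00537634² + 0.08064516² = 0.00566539 + 0.00234131 + 0.00046248 + 0.57466181 + 0.00011562 + 0.00002891 + 0.00650364 = 0.58977917.
So 1/D = 1.6955499, i.e. 1.6955 to 4 decimal places.

1.6955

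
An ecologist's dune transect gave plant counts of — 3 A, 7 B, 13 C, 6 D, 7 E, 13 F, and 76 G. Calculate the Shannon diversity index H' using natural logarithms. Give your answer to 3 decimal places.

Total N = 3+7+13+6+7+13+76 = 125, so the proportions are 0.024, 0.056, 0.104, 0.048, 0.056, 0.104, 0.608 (working shown to 5 dp, full precision carried).
Each pᵢ ln pᵢ term: 0.024×(-3.72970)=-0.08951, 0.056×(-2.88240)=-0.16141, 0.104×(-2.26336)=-0.23539, 0.048×(-3.03655)=-0.14575, 0.056×(-2.88240)=-0.16141, 0.104×(-2.26336)=-0.23539, 0.608×(-0.49758)=-0.30253.
Sum = -1.33141, so H' = 1.331.

1.331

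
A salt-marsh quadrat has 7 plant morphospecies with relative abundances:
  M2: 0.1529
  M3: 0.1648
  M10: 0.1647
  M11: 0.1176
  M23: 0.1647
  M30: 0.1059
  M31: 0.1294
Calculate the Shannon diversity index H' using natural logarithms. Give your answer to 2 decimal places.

1.93

Each pᵢ ln pᵢ term (working shown to 4 dp, full precision carried): 0.1529×(-1.8780)=-0.2871, 0.1648×(-1.8030)=-0.2971, 0.1647×(-1.8036)=-0.2971, 0.1176×(-2.1405)=-0.2517, 0.1647×(-1.8036)=-0.2971, 0.1059×(-2.2453)=-0.2378, 0.1294×(-2.0448)=-0.2646.
Sum = -1.9325, so H' = 1.93.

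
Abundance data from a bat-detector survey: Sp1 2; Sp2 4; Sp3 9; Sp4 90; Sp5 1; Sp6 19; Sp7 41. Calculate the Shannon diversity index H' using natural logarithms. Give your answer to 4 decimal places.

Total N = 2+4+9+90+1+19+41 = 166, so the proportions are 0.012048, 0.024096, 0.054217, 0.542169, 0.006024, 0.114458, 0.246988 (working shown to 6 dp, full precision carried).
Each pᵢ ln pᵢ term: 0.012048×(-4.418841)=-0.053239, 0.024096×(-3.725693)=-0.089776, 0.054217×(-2.914763)=-0.158029, 0.542169×(-0.612178)=-0.331904, 0.006024×(-5.111988)=-0.030795, 0.114458×(-2.167549)=-0.248093, 0.246988×(-1.398416)=-0.345392.
Sum = -1.257228, so H' = 1.2572.

1.2572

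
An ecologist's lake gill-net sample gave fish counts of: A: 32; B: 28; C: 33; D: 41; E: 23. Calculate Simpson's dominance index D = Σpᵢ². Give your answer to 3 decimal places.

Total N = 32+28+33+41+23 = 157, so the proportions are 0.20382, 0.17834, 0.21019, 0.26115, 0.1465 (working shown to 5 dp, full precision carried).
D = 0.20382² + 0.17834² + 0.21019² + 0.26115² + 0.1465² = 0.04154 + 0.03181 + 0.04418 + 0.06820 + 0.02146 = 0.20719.
To 3 decimal places, D = 0.207.

0.207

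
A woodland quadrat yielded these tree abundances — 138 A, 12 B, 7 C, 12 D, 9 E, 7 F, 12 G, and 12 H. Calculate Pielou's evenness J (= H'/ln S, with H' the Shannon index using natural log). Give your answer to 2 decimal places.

Total N = 138+12+7+12+9+7+12+12 = 209, so the proportions are 0.6603, 0.0574, 0.0335, 0.0574, 0.0431, 0.0335, 0.0574, 0.0574 (working shown to 4 dp, full precision carried).
H' = −Σ pᵢ ln pᵢ = −((-0.2741) + (-0.1641) + (-0.1138) + (-0.1641) + (-0.1354) + (-0.1138) + (-0.1641) + (-0.1641)) = 1.2933.
With S = 8 species, ln S = 2.0794, so J = 1.2933/2.0794 = 0.6219, i.e. 0.62 to 2 decimal places.

0.62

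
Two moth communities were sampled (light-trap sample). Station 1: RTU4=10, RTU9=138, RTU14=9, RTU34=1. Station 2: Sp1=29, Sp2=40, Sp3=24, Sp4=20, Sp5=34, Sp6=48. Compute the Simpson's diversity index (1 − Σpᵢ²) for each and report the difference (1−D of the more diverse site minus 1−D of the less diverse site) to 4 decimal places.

0.5893

Station 1: N=158, proportions 0.063291, 0.873418, 0.056962, 0.006329, giving 1−D = 0.229851 (working shown to 6 dp, full precision carried).
Station 2: N=195, proportions 0.148718, 0.205128, 0.123077, 0.102564, 0.174359, 0.246154, giving 1−D = 0.819145.
Difference = |0.229851 − 0.819145| = 0.589294, i.e. 0.5893 to 4 decimal places.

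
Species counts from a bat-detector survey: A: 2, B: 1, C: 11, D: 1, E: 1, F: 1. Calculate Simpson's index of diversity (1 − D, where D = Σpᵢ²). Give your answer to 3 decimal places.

Total N = 2+1+11+1+1+1 = 17, so the proportions are 0.11765, 0.05882, 0.64706, 0.05882, 0.05882, 0.05882 (working shown to 5 dp, full precision carried).
D = 0.11765² + 0.05882² + 0.64706² + 0.05882² + 0.05882² + 0.05882² = 0.01384 + 0.00346 + 0.41869 + 0.00346 + 0.00346 + 0.00346 = 0.44637.
So 1 − D = 0.55363, i.e. 0.554 to 3 decimal places.

0.554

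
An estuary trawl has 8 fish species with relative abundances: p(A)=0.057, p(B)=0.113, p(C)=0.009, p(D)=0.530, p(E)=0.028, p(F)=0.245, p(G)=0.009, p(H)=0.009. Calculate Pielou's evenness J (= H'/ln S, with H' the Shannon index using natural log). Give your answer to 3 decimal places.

H' = −Σ pᵢ ln pᵢ = −((-0.16329) + (-0.24638) + (-0.04239) + (-0.33649) + (-0.10012) + (-0.34459) + (-0.04239) + (-0.04239)) = 1.31805 (working shown to 5 dp, full precision carried).
With S = 8 species, ln S = 2.07944, so J = 1.31805/2.07944 = 0.63385, i.e. 0.634 to 3 decimal places.

0.634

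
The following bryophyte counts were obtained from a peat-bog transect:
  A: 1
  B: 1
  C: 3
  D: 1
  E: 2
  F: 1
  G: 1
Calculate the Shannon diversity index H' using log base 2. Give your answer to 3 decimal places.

2.646

Total N = 1+1+3+1+2+1+1 = 10, so the proportions are 0.1, 0.1, 0.3, 0.1, 0.2, 0.1, 0.1 (working shown to 5 dp, full precision carried).
Each pᵢ log₂ pᵢ term: 0.1×(-3.32193)=-0.33219, 0.1×(-3.32193)=-0.33219, 0.3×(-1.73697)=-0.52109, 0.1×(-3.32193)=-0.33219, 0.2×(-2.32193)=-0.46439, 0.1×(-3.32193)=-0.33219, 0.1×(-3.32193)=-0.33219.
Sum = -2.64644, so H' = 2.646.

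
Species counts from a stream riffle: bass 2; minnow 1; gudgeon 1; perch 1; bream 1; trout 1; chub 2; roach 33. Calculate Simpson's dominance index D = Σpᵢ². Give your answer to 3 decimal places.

Total N = 2+1+1+1+1+1+2+33 = 42, so the proportions are 0.04762, 0.02381, 0.02381, 0.02381, 0.02381, 0.02381, 0.04762, 0.78571 (working shown to 5 dp, full precision carried).
D = 0.04762² + 0.02381² + 0.02381² + 0.02381² + 0.02381² + 0.02381² + 0.04762² + 0.78571² = 0.00227 + 0.00057 + 0.00057 + 0.00057 + 0.00057 + 0.00057 + 0.00227 + 0.61735 = 0.62472.
To 3 decimal places, D = 0.625.

0.625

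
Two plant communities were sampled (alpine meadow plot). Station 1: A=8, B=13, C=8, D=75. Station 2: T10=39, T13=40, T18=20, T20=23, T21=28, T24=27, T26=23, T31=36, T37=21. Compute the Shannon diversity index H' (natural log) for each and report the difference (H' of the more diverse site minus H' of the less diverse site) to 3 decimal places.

1.274

Station 1: N=104, proportions 0.07692, 0.125, 0.07692, 0.72115, giving H' = 0.89028 (working shown to 5 dp, full precision carried).
Station 2: N=257, proportions 0.15175, 0.15564, 0.07782, 0.08949, 0.10895, 0.10506, 0.08949, 0.14008, 0.08171, giving H' = 2.16459.
Difference = |0.89028 − 2.16459| = 1.27431, i.e. 1.274 to 3 decimal places.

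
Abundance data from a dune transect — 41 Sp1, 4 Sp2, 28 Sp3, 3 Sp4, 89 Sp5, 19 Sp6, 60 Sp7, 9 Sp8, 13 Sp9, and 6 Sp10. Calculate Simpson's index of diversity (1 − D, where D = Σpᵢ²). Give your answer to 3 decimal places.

0.802

Total N = 41+4+28+3+89+19+60+9+13+6 = 272, so the proportions are 0.15074, 0.01471, 0.10294, 0.01103, 0.32721, 0.06985, 0.22059, 0.03309, 0.04779, 0.02206 (working shown to 5 dp, full precision carried).
D = 0.15074² + 0.01471² + 0.10294² + 0.01103² + 0.32721² + 0.06985² + 0.22059² + 0.03309² + 0.04779² + 0.02206² = 0.02272 + 0.00022 + 0.01060 + 0.00012 + 0.10706 + 0.00488 + 0.04866 + 0.00109 + 0.00228 + 0.00049 = 0.19812.
So 1 − D = 0.80188, i.e. 0.802 to 3 decimal places.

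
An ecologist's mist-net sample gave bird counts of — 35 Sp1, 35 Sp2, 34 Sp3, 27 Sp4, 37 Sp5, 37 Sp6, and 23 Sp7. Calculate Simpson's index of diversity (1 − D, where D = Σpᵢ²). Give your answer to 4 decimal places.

Total N = 35+35+34+27+37+37+23 = 228, so the proportions are 0.153509, 0.153509, 0.149123, 0.118421, 0.162281, 0.162281, 0.100877 (working shown to 6 dp, full precision carried).
D = 0.153509² + 0.153509² + 0.149123² + 0.118421² + 0.162281² + 0.162281² + 0.100877² = 0.023565 + 0.023565 + 0.022238 + 0.014024 + 0.026335 + 0.026335 + 0.010176 = 0.146237.
So 1 − D = 0.853763, i.e. 0.8538 to 4 decimal places.

0.8538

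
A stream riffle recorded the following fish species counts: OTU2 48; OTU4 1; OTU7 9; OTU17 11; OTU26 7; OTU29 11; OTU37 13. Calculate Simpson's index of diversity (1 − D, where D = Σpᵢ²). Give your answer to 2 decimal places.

Total N = 48+1+9+11+7+11+13 = 100, so the proportions are 0.48, 0.01, 0.09, 0.11, 0.07, 0.11, 0.13 (working shown to 4 dp, full precision carried).
D = 0.48² + 0.01² + 0.09² + 0.11² + 0.07² + 0.11² + 0.13² = 0.2304 + 0.0001 + 0.0081 + 0.0121 + 0.0049 + 0.0121 + 0.0169 = 0.2846.
So 1 − D = 0.7154, i.e. 0.72 to 2 decimal places.

0.72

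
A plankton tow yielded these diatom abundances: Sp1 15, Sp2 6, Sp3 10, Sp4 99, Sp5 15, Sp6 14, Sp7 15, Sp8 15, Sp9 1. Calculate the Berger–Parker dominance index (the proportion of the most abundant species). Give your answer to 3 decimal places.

Total N = 15+6+10+99+15+14+15+15+1 = 190, so the proportions are 0.07895, 0.03158, 0.05263, 0.52105, 0.07895, 0.07368, 0.07895, 0.07895, 0.00526 (working shown to 5 dp, full precision carried).
The largest proportion is 0.52105, i.e. d = 0.521 to 3 decimal places.

0.521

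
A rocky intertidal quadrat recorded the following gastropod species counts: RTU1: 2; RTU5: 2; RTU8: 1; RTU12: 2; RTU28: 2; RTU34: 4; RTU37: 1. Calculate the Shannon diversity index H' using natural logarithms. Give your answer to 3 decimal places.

Total N = 2+2+1+2+2+4+1 = 14, so the proportions are 0.14286, 0.14286, 0.07143, 0.14286, 0.14286, 0.28571, 0.07143 (working shown to 5 dp, full precision carried).
Each pᵢ ln pᵢ term: 0.14286×(-1.94591)=-0.27799, 0.14286×(-1.94591)=-0.27799, 0.07143×(-2.63906)=-0.18850, 0.14286×(-1.94591)=-0.27799, 0.14286×(-1.94591)=-0.27799, 0.28571×(-1.25276)=-0.35793, 0.07143×(-2.63906)=-0.18850.
Sum = -1.84689, so H' = 1.847.

1.847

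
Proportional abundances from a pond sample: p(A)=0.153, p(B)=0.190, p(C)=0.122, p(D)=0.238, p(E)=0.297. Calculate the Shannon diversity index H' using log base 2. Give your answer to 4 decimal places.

Each pᵢ log₂ pᵢ term (working shown to 6 dp, full precision carried): 0.153×(-2.708396)=-0.414385, 0.19×(-2.395929)=-0.455226, 0.122×(-3.035047)=-0.370276, 0.238×(-2.070967)=-0.492890, 0.297×(-1.751465)=-0.520185.
Sum = -2.252962, so H' = 2.2530.

2.2530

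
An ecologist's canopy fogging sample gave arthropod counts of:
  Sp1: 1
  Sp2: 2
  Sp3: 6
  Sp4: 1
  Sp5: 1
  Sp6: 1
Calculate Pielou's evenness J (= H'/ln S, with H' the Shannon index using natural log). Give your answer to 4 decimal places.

0.8224

Total N = 1+2+6+1+1+1 = 12, so the proportions are 0.083333, 0.166667, 0.5, 0.083333, 0.083333, 0.083333 (working shown to 6 dp, full precision carried).
H' = −Σ pᵢ ln pᵢ = −((-0.207076) + (-0.298627) + (-0.346574) + (-0.207076) + (-0.207076) + (-0.207076)) = 1.473502.
With S = 6 species, ln S = 1.791759, so J = 1.473502/1.791759 = 0.822377, i.e. 0.8224 to 4 decimal places.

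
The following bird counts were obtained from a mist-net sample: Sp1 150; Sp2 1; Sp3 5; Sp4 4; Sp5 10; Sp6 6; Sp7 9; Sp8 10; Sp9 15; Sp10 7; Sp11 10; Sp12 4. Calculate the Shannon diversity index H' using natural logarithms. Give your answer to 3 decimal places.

Total N = 150+1+5+4+10+6+9+10+15+7+10+4 = 231, so the proportions are 0.64935, 0.00433, 0.02165, 0.01732, 0.04329, 0.02597, 0.03896, 0.04329, 0.06494, 0.0303, 0.04329, 0.01732 (working shown to 5 dp, full precision carried).
Each pᵢ ln pᵢ term: 0.64935×(-0.43178)=-0.28038, 0.00433×(-5.44242)=-0.02356, 0.02165×(-3.83298)=-0.08296, 0.01732×(-4.05612)=-0.07024, 0.04329×(-3.13983)=-0.13592, 0.02597×(-3.65066)=-0.09482, 0.03896×(-3.24519)=-0.12644, 0.04329×(-3.13983)=-0.13592, 0.06494×(-2.73437)=-0.17756, 0.0303×(-3.49651)=-0.10595, 0.04329×(-3.13983)=-0.13592, 0.01732×(-4.05612)=-0.07024.
Sum = -1.43992, so H' = 1.440.

1.440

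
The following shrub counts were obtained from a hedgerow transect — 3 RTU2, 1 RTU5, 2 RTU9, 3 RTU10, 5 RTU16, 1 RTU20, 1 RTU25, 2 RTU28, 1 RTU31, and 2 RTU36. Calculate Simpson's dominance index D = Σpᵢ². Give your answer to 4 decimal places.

Total N = 3+1+2+3+5+1+1+2+1+2 = 21, so the proportions are 0.142857, 0.047619, 0.095238, 0.142857, 0.238095, 0.047619, 0.047619, 0.095238, 0.047619, 0.095238 (working shown to 6 dp, full precision carried).
D = 0.142857² + 0.047619² + 0.095238² + 0.142857² + 0.238095² + 0.047619² + 0.047619² + 0.095238² + 0.047619² + 0.095238² = 0.020408 + 0.002268 + 0.009070 + 0.020408 + 0.056689 + 0.002268 + 0.002268 + 0.009070 + 0.002268 + 0.009070 = 0.133787.
To 4 decimal places, D = 0.1338.

0.1338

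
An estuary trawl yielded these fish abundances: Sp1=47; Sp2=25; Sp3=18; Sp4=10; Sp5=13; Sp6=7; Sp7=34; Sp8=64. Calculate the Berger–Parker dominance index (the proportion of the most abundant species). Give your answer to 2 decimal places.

0.29

Total N = 47+25+18+10+13+7+34+64 = 218, so the proportions are 0.2156, 0.1147, 0.0826, 0.0459, 0.0596, 0.0321, 0.156, 0.2936 (working shown to 4 dp, full precision carried).
The largest proportion is 0.2936, i.e. d = 0.29 to 2 decimal places.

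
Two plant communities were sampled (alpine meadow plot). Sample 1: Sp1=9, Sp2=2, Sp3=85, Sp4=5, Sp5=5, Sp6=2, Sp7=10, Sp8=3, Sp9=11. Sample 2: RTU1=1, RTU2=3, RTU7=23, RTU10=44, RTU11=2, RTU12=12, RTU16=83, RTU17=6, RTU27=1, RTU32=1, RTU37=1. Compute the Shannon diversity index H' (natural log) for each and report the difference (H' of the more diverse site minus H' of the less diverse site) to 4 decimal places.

Sample 1: N=132, proportions 0.068182, 0.015152, 0.643939, 0.037879, 0.037879, 0.015152, 0.075758, 0.022727, 0.083333, giving H' = 1.330030 (working shown to 6 dp, full precision carried).
Sample 2: N=177, proportions 0.00565, 0.016949, 0.129944, 0.248588, 0.011299, 0.067797, 0.468927, 0.033898, 0.00565, 0.00565, 0.00565, giving H' = 1.500240.
Difference = |1.330030 − 1.500240| = 0.170210, i.e. 0.1702 to 4 decimal places.

0.1702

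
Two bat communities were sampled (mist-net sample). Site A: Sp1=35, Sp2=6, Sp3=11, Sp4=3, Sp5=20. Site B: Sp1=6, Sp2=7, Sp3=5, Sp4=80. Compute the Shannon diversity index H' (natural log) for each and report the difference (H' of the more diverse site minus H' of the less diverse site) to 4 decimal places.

0.6435

Site A: N=75, proportions 0.4666667, 0.08, 0.1466667, 0.04, 0.2666667, giving H' = 1.3204872 (working shown to 7 dp, full precision carried).
Site B: N=98, proportions 0.0612245, 0.0714286, 0.0510204, 0.8163265, giving H' = 0.6769956.
Difference = |1.3204872 − 0.6769956| = 0.6434916, i.e. 0.6435 to 4 decimal places.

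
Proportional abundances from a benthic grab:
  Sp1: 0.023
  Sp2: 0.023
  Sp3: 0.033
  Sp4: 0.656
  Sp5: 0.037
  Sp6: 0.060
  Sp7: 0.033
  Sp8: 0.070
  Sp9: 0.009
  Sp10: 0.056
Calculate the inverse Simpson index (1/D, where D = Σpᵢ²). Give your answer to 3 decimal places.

2.239

D = 0.023² + 0.023² + 0.033² + 0.656² + 0.037² + 0.06² + 0.033² + 0.07² + 0.009² + 0.056² = 0.000529 + 0.000529 + 0.001089 + 0.430336 + 0.001369 + 0.003600 + 0.001089 + 0.004900 + 0.000081 + 0.003136 = 0.446658 (working shown to 6 dp, full precision carried).
So 1/D = 2.23885, i.e. 2.239 to 3 decimal places.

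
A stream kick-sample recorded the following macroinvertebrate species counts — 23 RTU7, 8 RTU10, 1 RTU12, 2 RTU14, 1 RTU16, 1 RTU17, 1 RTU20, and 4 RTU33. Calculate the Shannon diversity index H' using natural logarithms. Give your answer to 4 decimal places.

Total N = 23+8+1+2+1+1+1+4 = 41, so the proportions are 0.560976, 0.195122, 0.02439, 0.04878, 0.02439, 0.02439, 0.02439, 0.097561 (working shown to 6 dp, full precision carried).
Each pᵢ ln pᵢ term: 0.560976×(-0.578078)=-0.324288, 0.195122×(-1.634131)=-0.318855, 0.02439×(-3.713572)=-0.090575, 0.04878×(-3.020425)=-0.147338, 0.02439×(-3.713572)=-0.090575, 0.02439×(-3.713572)=-0.090575, 0.02439×(-3.713572)=-0.090575, 0.097561×(-2.327278)=-0.227051.
Sum = -1.379831, so H' = 1.3798.

1.3798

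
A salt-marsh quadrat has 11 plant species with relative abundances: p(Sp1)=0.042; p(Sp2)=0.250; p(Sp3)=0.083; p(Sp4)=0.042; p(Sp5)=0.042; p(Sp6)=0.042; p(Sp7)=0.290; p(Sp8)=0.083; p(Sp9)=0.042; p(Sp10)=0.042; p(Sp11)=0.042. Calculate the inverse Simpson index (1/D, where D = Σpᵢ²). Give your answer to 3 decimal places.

5.790

D = 0.042² + 0.25² + 0.083² + 0.042² + 0.042² + 0.042² + 0.29² + 0.083² + 0.042² + 0.042² + 0.042² = 0.0017640 + 0.0625000 + 0.0068890 + 0.0017640 + 0.0017640 + 0.0017640 + 0.0841000 + 0.0068890 + 0.0017640 + 0.0017640 + 0.0017640 = 0.1727260 (working shown to 7 dp, full precision carried).
So 1/D = 5.78952, i.e. 5.790 to 3 decimal places.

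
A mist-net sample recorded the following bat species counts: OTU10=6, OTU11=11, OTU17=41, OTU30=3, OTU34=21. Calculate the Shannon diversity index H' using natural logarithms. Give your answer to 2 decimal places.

1.28

Total N = 6+11+41+3+21 = 82, so the proportions are 0.0732, 0.1341, 0.5, 0.0366, 0.2561 (working shown to 4 dp, full precision carried).
Each pᵢ ln pᵢ term: 0.0732×(-2.6150)=-0.1913, 0.1341×(-2.0088)=-0.2695, 0.5×(-0.6931)=-0.3466, 0.0366×(-3.3081)=-0.1210, 0.2561×(-1.3622)=-0.3489.
Sum = -1.2773, so H' = 1.28.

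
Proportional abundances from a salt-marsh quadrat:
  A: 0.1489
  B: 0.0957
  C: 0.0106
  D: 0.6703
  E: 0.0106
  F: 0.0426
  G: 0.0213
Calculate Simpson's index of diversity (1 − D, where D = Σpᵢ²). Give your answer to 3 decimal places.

D = 0.1489² + 0.0957² + 0.0106² + 0.6703² + 0.0106² + 0.0426² + 0.0213² = 0.02217 + 0.00916 + 0.00011 + 0.44930 + 0.00011 + 0.00181 + 0.00045 = 0.48312 (working shown to 5 dp, full precision carried).
So 1 − D = 0.51688, i.e. 0.517 to 3 decimal places.

0.517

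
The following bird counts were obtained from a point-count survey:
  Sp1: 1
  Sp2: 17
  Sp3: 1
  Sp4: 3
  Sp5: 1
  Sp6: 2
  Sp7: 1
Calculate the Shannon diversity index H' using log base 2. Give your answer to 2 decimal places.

Total N = 1+17+1+3+1+2+1 = 26, so the proportions are 0.0385, 0.6538, 0.0385, 0.1154, 0.0385, 0.0769, 0.0385 (working shown to 4 dp, full precision carried).
Each pᵢ log₂ pᵢ term: 0.0385×(-4.7004)=-0.1808, 0.6538×(-0.6130)=-0.4008, 0.0385×(-4.7004)=-0.1808, 0.1154×(-3.1155)=-0.3595, 0.0385×(-4.7004)=-0.1808, 0.0769×(-3.7004)=-0.2846, 0.0385×(-4.7004)=-0.1808.
Sum = -1.7681, so H' = 1.77.

1.77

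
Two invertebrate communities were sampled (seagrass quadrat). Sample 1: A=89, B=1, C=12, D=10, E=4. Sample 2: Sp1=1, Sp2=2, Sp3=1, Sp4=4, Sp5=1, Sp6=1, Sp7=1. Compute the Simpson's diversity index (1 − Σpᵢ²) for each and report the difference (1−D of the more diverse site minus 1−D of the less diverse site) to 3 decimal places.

0.401

Sample 1: N=116, proportions 0.767241, 0.008621, 0.103448, 0.086207, 0.034483, giving 1−D = 0.391944 (working shown to 6 dp, full precision carried).
Sample 2: N=11, proportions 0.090909, 0.181818, 0.090909, 0.363636, 0.090909, 0.090909, 0.090909, giving 1−D = 0.793388.
Difference = |0.391944 − 0.793388| = 0.401444, i.e. 0.401 to 3 decimal places.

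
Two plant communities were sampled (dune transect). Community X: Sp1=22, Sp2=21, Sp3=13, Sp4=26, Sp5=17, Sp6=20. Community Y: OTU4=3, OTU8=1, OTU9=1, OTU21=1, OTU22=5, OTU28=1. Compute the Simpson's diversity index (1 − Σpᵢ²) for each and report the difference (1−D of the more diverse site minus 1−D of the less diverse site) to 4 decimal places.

0.0902

Community X: N=119, proportions 0.184874, 0.176471, 0.109244, 0.218487, 0.142857, 0.168067, giving 1−D = 0.826354 (working shown to 6 dp, full precision carried).
Community Y: N=12, proportions 0.25, 0.083333, 0.083333, 0.083333, 0.416667, 0.083333, giving 1−D = 0.736111.
Difference = |0.826354 − 0.736111| = 0.090243, i.e. 0.0902 to 4 decimal places.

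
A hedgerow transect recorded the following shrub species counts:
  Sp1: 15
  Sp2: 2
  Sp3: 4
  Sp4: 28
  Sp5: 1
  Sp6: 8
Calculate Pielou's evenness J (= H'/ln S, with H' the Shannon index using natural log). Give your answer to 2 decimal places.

0.75

Total N = 15+2+4+28+1+8 = 58, so the proportions are 0.2586, 0.0345, 0.069, 0.4828, 0.0172, 0.1379 (working shown to 4 dp, full precision carried).
H' = −Σ pᵢ ln pᵢ = −((-0.3498) + (-0.1161) + (-0.1844) + (-0.3516) + (-0.0700) + (-0.2732)) = 1.3451.
With S = 6 species, ln S = 1.7918, so J = 1.3451/1.7918 = 0.7507, i.e. 0.75 to 2 decimal places.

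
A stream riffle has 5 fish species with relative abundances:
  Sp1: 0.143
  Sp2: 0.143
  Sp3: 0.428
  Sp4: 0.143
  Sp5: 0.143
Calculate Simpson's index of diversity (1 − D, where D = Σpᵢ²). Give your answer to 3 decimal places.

0.735

D = 0.143² + 0.143² + 0.428² + 0.143² + 0.143² = 0.02045 + 0.02045 + 0.18318 + 0.02045 + 0.02045 = 0.26498 (working shown to 5 dp, full precision carried).
So 1 − D = 0.73502, i.e. 0.735 to 3 decimal places.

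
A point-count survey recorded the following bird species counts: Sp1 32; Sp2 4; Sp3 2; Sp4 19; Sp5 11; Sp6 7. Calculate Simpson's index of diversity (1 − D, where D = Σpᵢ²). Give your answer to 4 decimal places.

0.7200

Total N = 32+4+2+19+11+7 = 75, so the proportions are 0.426667, 0.053333, 0.026667, 0.253333, 0.146667, 0.093333 (working shown to 6 dp, full precision carried).
D = 0.426667² + 0.053333² + 0.026667² + 0.253333² + 0.146667² + 0.093333² = 0.182044 + 0.002844 + 0.000711 + 0.064178 + 0.021511 + 0.008711 = 0.280000.
So 1 − D = 0.720000, i.e. 0.7200 to 4 decimal places.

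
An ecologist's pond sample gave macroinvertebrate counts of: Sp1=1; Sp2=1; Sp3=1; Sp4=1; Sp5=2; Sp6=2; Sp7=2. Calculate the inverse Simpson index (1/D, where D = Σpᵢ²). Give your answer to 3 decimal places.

6.250

Total N = 1+1+1+1+2+2+2 = 10, so the proportions are 0.1, 0.1, 0.1, 0.1, 0.2, 0.2, 0.2 (working shown to 7 dp, full precision carried).
D = 0.1² + 0.1² + 0.1² + 0.1² + 0.2² + 0.2² + 0.2² = 0.0100000 + 0.0100000 + 0.0100000 + 0.0100000 + 0.0400000 + 0.0400000 + 0.0400000 = 0.1600000.
So 1/D = 6.25000, i.e. 6.250 to 3 decimal places.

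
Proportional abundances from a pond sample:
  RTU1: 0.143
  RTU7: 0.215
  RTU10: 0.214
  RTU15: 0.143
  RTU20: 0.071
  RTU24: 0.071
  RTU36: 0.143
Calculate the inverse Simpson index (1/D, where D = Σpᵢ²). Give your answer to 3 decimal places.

D = 0.143² + 0.215² + 0.214² + 0.143² + 0.071² + 0.071² + 0.143² = 0.0204490 + 0.0462250 + 0.0457960 + 0.0204490 + 0.0050410 + 0.0050410 + 0.0204490 = 0.1634500 (working shown to 7 dp, full precision carried).
So 1/D = 6.11808, i.e. 6.118 to 3 decimal places.

6.118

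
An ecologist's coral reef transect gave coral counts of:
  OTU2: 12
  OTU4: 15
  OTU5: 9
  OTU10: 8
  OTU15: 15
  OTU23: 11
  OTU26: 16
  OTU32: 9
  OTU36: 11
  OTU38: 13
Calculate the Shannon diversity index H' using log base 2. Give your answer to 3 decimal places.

Total N = 12+15+9+8+15+11+16+9+11+13 = 119, so the proportions are 0.10084, 0.12605, 0.07563, 0.06723, 0.12605, 0.09244, 0.13445, 0.07563, 0.09244, 0.10924 (working shown to 5 dp, full precision carried).
Each pᵢ log₂ pᵢ term: 0.10084×(-3.30986)=-0.33377, 0.12605×(-2.98793)=-0.37663, 0.07563×(-3.72489)=-0.28171, 0.06723×(-3.89482)=-0.26184, 0.12605×(-2.98793)=-0.37663, 0.09244×(-3.43539)=-0.31756, 0.13445×(-2.89482)=-0.38922, 0.07563×(-3.72489)=-0.28171, 0.09244×(-3.43539)=-0.31756, 0.10924×(-3.19438)=-0.34897.
Sum = -3.28559, so H' = 3.286.

3.286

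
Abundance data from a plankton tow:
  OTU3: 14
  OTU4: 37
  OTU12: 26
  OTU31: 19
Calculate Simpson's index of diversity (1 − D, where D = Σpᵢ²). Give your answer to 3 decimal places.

Total N = 14+37+26+19 = 96, so the proportions are 0.14583, 0.38542, 0.27083, 0.19792 (working shown to 5 dp, full precision carried).
D = 0.14583² + 0.38542² + 0.27083² + 0.19792² = 0.02127 + 0.14855 + 0.07335 + 0.03917 = 0.28234.
So 1 − D = 0.71766, i.e. 0.718 to 3 decimal places.

0.718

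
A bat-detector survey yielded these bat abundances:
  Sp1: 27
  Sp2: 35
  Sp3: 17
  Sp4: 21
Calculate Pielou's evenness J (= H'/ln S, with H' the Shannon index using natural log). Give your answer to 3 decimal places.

0.974

Total N = 27+35+17+21 = 100, so the proportions are 0.27, 0.35, 0.17, 0.21 (working shown to 5 dp, full precision carried).
H' = −Σ pᵢ ln pᵢ = −((-0.35352) + (-0.36744) + (-0.30123) + (-0.32774)) = 1.34993.
With S = 4 species, ln S = 1.38629, so J = 1.34993/1.38629 = 0.97377, i.e. 0.974 to 3 decimal places.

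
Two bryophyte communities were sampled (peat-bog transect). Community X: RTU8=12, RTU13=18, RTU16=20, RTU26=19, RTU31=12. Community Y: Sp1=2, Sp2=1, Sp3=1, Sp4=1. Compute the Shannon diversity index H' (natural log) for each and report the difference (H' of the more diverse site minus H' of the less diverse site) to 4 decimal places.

0.2533

Community X: N=81, proportions 0.148148, 0.222222, 0.246914, 0.234568, 0.148148, giving H' = 1.585518 (working shown to 6 dp, full precision carried).
Community Y: N=5, proportions 0.4, 0.2, 0.2, 0.2, giving H' = 1.332179.
Difference = |1.585518 − 1.332179| = 0.253339, i.e. 0.2533 to 4 decimal places.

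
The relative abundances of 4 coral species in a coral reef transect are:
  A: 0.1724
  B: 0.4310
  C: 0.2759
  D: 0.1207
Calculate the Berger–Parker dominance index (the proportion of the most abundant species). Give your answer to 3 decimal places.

The largest proportion is 0.431, i.e. d = 0.431 to 3 decimal places.

0.431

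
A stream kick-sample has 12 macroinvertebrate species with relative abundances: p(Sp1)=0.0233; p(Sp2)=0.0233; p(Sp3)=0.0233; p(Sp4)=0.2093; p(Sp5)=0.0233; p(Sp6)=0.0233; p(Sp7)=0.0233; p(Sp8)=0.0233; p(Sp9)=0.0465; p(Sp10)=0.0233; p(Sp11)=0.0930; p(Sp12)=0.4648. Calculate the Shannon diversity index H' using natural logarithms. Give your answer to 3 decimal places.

1.748

Each pᵢ ln pᵢ term (working shown to 5 dp, full precision carried): 0.0233×(-3.75930)=-0.08759, 0.0233×(-3.75930)=-0.08759, 0.0233×(-3.75930)=-0.08759, 0.2093×(-1.56399)=-0.32734, 0.0233×(-3.75930)=-0.08759, 0.0233×(-3.75930)=-0.08759, 0.0233×(-3.75930)=-0.08759, 0.0233×(-3.75930)=-0.08759, 0.0465×(-3.06830)=-0.14268, 0.0233×(-3.75930)=-0.08759, 0.093×(-2.37516)=-0.22089, 0.4648×(-0.76615)=-0.35611.
Sum = -1.74775, so H' = 1.748.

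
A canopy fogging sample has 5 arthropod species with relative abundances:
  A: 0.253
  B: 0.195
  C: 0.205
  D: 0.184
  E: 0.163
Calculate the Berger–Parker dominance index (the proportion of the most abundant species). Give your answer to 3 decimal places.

0.253

The largest proportion is 0.253, i.e. d = 0.253 to 3 decimal places.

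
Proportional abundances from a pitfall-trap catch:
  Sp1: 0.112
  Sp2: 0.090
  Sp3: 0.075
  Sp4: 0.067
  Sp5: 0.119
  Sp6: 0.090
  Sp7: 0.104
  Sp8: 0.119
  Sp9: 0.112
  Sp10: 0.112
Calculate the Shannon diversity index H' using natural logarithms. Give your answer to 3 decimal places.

Each pᵢ ln pᵢ term (working shown to 5 dp, full precision carried): 0.112×(-2.18926)=-0.24520, 0.09×(-2.40795)=-0.21672, 0.075×(-2.59027)=-0.19427, 0.067×(-2.70306)=-0.18111, 0.119×(-2.12863)=-0.25331, 0.09×(-2.40795)=-0.21672, 0.104×(-2.26336)=-0.23539, 0.119×(-2.12863)=-0.25331, 0.112×(-2.18926)=-0.24520, 0.112×(-2.18926)=-0.24520.
Sum = -2.28640, so H' = 2.286.

2.286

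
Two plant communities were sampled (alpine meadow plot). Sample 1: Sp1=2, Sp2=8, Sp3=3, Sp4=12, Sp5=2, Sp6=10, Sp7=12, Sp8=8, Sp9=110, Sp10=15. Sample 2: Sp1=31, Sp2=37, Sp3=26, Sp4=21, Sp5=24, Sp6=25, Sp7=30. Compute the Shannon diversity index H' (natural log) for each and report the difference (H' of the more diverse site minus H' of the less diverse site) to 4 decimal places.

Sample 1: N=182, proportions 0.010989, 0.043956, 0.016484, 0.065934, 0.010989, 0.054945, 0.065934, 0.043956, 0.604396, 0.082418, giving H' = 1.469519 (working shown to 6 dp, full precision carried).
Sample 2: N=194, proportions 0.159794, 0.190722, 0.134021, 0.108247, 0.123711, 0.128866, 0.154639, giving H' = 1.930311.
Difference = |1.469519 − 1.930311| = 0.460792, i.e. 0.4608 to 4 decimal places.

0.4608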